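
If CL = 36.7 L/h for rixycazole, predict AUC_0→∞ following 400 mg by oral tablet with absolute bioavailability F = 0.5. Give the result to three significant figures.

AUC_0→∞ = F × Dose / CL
        = 0.5 × 400 / 36.7 = 5.44959 mg/L·h

AUC = 5.45 mg/L·h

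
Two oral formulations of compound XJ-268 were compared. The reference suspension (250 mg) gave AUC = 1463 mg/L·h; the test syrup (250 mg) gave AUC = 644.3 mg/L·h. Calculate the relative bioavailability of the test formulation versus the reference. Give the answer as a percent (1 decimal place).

F_rel = (AUC_test/D_test) / (AUC_ref/D_ref)
      = (644.3/250) / (1463/250)
      = 2.5772 / 5.852 = 0.4404 = 44.04%

F_rel = 44.0%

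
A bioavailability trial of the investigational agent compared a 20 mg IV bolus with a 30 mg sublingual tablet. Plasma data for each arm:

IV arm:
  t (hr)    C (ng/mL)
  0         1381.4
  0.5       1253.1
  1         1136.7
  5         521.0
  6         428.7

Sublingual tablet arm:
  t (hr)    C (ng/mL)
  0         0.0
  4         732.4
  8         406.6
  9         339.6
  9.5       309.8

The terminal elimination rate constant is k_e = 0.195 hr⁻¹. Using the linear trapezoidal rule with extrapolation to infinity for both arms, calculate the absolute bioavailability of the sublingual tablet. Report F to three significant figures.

Trapezoidal AUC_0→6 (IV):
  [0→0.5]: (1381.4+1253.1)/2 × 0.5 = 658.625
  [0.5→1]: (1253.1+1136.7)/2 × 0.5 = 597.45
  [1→5]: (1136.7+521.0)/2 × 4 = 3315.4
  [5→6]: (521.0+428.7)/2 × 1 = 474.85
  Sum = 5046.325 ng/mL·hr
IV tail: 428.7/0.195 = 2198.462; AUC_iv,0→∞ = 5046.325 + 2198.462 = 7244.787 ng/mL·hr
Trapezoidal AUC_0→9.5 (sublingual tablet):
  [0→4]: (0.0+732.4)/2 × 4 = 1464.8
  [4→8]: (732.4+406.6)/2 × 4 = 2278.0
  [8→9]: (406.6+339.6)/2 × 1 = 373.1
  [9→9.5]: (339.6+309.8)/2 × 0.5 = 162.35
  Sum = 4278.25 ng/mL·hr
sublingual tablet tail: 309.8/0.195 = 1588.718; AUC_ev,0→∞ = 4278.25 + 1588.718 = 5866.968 ng/mL·hr
F = (AUC_ev/D_ev)/(AUC_iv/D_iv) = (5866.968/30)/(7244.787/20) = 195.5656/362.23935 = 0.5399

F = 0.540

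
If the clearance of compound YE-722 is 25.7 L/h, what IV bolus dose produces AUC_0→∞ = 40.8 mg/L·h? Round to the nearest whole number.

Dose_iv = CL × AUC_0→∞
     = 25.7 × 40.8 = 1048.56 mg

Dose = 1049 mg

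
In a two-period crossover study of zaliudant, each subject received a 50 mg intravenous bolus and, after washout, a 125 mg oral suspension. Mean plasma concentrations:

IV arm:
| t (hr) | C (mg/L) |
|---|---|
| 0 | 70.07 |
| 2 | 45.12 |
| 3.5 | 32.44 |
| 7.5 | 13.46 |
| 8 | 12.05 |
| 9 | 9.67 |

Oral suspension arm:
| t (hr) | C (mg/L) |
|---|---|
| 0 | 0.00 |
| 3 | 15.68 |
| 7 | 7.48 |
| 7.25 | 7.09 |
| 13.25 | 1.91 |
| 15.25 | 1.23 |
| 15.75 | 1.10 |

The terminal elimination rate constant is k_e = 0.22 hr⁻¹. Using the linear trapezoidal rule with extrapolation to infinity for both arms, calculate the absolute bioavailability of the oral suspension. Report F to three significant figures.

F = 0.132

Trapezoidal AUC_0→9 (IV):
  [0→2]: (70.07+45.12)/2 × 2 = 115.19
  [2→3.5]: (45.12+32.44)/2 × 1.5 = 58.17
  [3.5→7.5]: (32.44+13.46)/2 × 4 = 91.8
  [7.5→8]: (13.46+12.05)/2 × 0.5 = 6.3775
  [8→9]: (12.05+9.67)/2 × 1 = 10.86
  Sum = 282.3975 mg/L·hr
IV tail: 9.67/0.22 = 43.955; AUC_iv,0→∞ = 282.3975 + 43.955 = 326.3525 mg/L·hr
Trapezoidal AUC_0→15.75 (oral suspension):
  [0→3]: (0.00+15.68)/2 × 3 = 23.52
  [3→7]: (15.68+7.48)/2 × 4 = 46.32
  [7→7.25]: (7.48+7.09)/2 × 0.25 = 1.82125
  [7.25→13.25]: (7.09+1.91)/2 × 6 = 27.0
  [13.25→15.25]: (1.91+1.23)/2 × 2 = 3.14
  [15.25→15.75]: (1.23+1.10)/2 × 0.5 = 0.5825
  Sum = 102.38375 mg/L·hr
oral suspension tail: 1.10/0.22 = 5.000; AUC_ev,0→∞ = 102.38375 + 5.000 = 107.38375 mg/L·hr
F = (AUC_ev/D_ev)/(AUC_iv/D_iv) = (107.38375/125)/(326.3525/50) = 0.85907/6.52705 = 0.1316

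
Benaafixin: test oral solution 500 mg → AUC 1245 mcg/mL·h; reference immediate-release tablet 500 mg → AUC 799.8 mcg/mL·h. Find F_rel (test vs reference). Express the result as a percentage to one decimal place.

F_rel = (AUC_test/D_test) / (AUC_ref/D_ref)
      = (1245/500) / (799.8/500)
      = 2.49 / 1.5996 = 1.5566 = 155.66%

F_rel = 155.7%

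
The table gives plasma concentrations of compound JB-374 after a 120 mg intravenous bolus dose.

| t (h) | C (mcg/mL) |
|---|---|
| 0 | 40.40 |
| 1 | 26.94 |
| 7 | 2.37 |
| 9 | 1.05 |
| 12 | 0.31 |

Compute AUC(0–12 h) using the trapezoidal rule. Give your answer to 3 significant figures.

Trapezoidal AUC_0→12:
  [0→1]: (40.40+26.94)/2 × 1 = 33.67
  [1→7]: (26.94+2.37)/2 × 6 = 87.93
  [7→9]: (2.37+1.05)/2 × 2 = 3.42
  [9→12]: (1.05+0.31)/2 × 3 = 2.04
  Sum = 127.06 mcg/mL·h

AUC = 127 mcg/mL·h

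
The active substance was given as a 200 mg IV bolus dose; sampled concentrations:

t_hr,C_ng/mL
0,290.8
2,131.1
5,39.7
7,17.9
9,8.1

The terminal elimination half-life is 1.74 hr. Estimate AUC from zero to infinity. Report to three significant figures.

Trapezoidal AUC_0→9:
  [0→2]: (290.8+131.1)/2 × 2 = 421.9
  [2→5]: (131.1+39.7)/2 × 3 = 256.2
  [5→7]: (39.7+17.9)/2 × 2 = 57.6
  [7→9]: (17.9+8.1)/2 × 2 = 26.0
  Sum = 761.7 ng/mL·hr
k_e = ln2 / t½ = 0.693147 / 1.74 = 0.3984 hr^-1
Extrapolated tail: C_last / k_e = 8.1 / 0.3984 = 20.331
AUC_0→∞ = 761.7 + 20.331 = 782.031 ng/mL·hr

AUC = 782 ng/mL·hr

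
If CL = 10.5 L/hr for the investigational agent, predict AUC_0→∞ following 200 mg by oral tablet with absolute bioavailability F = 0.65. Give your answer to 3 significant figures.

AUC = 12.4 mg/L·hr

AUC_0→∞ = F × Dose / CL
        = 0.65 × 200 / 10.5 = 12.381 mg/L·hr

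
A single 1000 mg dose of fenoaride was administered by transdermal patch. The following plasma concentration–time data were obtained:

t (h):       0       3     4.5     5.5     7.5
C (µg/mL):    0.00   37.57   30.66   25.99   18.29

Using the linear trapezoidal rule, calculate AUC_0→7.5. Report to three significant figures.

Trapezoidal AUC_0→7.5:
  [0→3]: (0.00+37.57)/2 × 3 = 56.355
  [3→4.5]: (37.57+30.66)/2 × 1.5 = 51.1725
  [4.5→5.5]: (30.66+25.99)/2 × 1 = 28.325
  [5.5→7.5]: (25.99+18.29)/2 × 2 = 44.28
  Sum = 180.1325 µg/mL·h

AUC = 180 µg/mL·h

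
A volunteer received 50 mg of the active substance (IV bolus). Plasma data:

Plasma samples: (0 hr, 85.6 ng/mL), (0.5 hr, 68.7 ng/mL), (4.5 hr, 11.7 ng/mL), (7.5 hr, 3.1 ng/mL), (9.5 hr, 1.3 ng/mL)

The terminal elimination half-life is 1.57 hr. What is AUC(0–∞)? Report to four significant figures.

AUC = 228.9 ng/mL·hr

Trapezoidal AUC_0→9.5:
  [0→0.5]: (85.6+68.7)/2 × 0.5 = 38.575
  [0.5→4.5]: (68.7+11.7)/2 × 4 = 160.8
  [4.5→7.5]: (11.7+3.1)/2 × 3 = 22.2
  [7.5→9.5]: (3.1+1.3)/2 × 2 = 4.4
  Sum = 225.975 ng/mL·hr
k_e = ln2 / t½ = 0.693147 / 1.57 = 0.4415 hr^-1
Extrapolated tail: C_last / k_e = 1.3 / 0.4415 = 2.945
AUC_0→∞ = 225.975 + 2.945 = 228.92 ng/mL·hr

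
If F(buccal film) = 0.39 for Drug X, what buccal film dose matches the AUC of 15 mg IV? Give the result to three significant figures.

D_buccal = 38.5 mg

For equal systemic exposure: F × D_ev = D_iv
D_ev = D_iv / F = 15 / 0.39 = 38.4615 mg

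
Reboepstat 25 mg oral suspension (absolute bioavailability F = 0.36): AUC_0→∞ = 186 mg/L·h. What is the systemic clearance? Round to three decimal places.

CL = F × Dose / AUC_0→∞
   = 0.36 × 25 / 186 = 0.0483871 L/h

CL = 0.048 L/h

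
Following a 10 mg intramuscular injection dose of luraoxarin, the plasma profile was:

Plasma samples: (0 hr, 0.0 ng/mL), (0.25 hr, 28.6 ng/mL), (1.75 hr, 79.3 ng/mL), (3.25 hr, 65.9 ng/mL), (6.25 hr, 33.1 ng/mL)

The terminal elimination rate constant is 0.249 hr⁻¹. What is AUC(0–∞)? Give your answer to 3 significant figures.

AUC = 475 ng/mL·hr

Trapezoidal AUC_0→6.25:
  [0→0.25]: (0.0+28.6)/2 × 0.25 = 3.575
  [0.25→1.75]: (28.6+79.3)/2 × 1.5 = 80.925
  [1.75→3.25]: (79.3+65.9)/2 × 1.5 = 108.9
  [3.25→6.25]: (65.9+33.1)/2 × 3 = 148.5
  Sum = 341.9 ng/mL·hr
Extrapolated tail: C_last / k_e = 33.1 / 0.249 = 132.932
AUC_0→∞ = 341.9 + 132.932 = 474.832 ng/mL·hr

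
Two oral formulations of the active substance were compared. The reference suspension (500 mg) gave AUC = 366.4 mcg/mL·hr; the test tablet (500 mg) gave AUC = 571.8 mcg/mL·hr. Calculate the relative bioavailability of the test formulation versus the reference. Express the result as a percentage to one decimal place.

F_rel = 156.1%

F_rel = (AUC_test/D_test) / (AUC_ref/D_ref)
      = (571.8/500) / (366.4/500)
      = 1.1436 / 0.7328 = 1.5606 = 156.06%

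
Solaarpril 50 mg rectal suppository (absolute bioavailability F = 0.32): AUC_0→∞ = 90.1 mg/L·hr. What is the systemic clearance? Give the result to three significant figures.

CL = 0.178 L/hr

CL = F × Dose / AUC_0→∞
   = 0.32 × 50 / 90.1 = 0.17758 L/hr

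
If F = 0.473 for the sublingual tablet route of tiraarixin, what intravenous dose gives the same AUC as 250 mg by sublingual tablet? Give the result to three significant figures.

D_iv = 118 mg

Systemic exposure from an extravascular dose = F × D_ev, so the equivalent IV dose is F × D_ev.
D_iv = F × D_ev = 0.473 × 250 = 118.25 mg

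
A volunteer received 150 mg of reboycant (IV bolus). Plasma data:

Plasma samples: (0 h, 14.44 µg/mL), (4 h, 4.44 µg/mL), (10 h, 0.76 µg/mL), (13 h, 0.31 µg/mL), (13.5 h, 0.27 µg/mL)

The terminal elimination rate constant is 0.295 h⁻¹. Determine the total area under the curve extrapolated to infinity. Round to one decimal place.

Trapezoidal AUC_0→13.5:
  [0→4]: (14.44+4.44)/2 × 4 = 37.76
  [4→10]: (4.44+0.76)/2 × 6 = 15.6
  [10→13]: (0.76+0.31)/2 × 3 = 1.605
  [13→13.5]: (0.31+0.27)/2 × 0.5 = 0.145
  Sum = 55.11 µg/mL·h
Extrapolated tail: C_last / k_e = 0.27 / 0.295 = 0.915
AUC_0→∞ = 55.11 + 0.915 = 56.025 µg/mL·h

AUC = 56.0 µg/mL·h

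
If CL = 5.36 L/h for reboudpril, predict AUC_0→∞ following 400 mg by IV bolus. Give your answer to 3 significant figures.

AUC_0→∞ = Dose_iv / CL
        = 400 / 5.36 = 74.6269 mg/L·h

AUC = 74.6 mg/L·h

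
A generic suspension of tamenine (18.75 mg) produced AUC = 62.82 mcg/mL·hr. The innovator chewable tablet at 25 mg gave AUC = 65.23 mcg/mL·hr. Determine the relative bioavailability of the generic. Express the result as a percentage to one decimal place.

F_rel = 128.4%

F_rel = (AUC_test/D_test) / (AUC_ref/D_ref)
      = (62.82/18.75) / (65.23/25)
      = 3.3504 / 2.6092 = 1.2841 = 128.41%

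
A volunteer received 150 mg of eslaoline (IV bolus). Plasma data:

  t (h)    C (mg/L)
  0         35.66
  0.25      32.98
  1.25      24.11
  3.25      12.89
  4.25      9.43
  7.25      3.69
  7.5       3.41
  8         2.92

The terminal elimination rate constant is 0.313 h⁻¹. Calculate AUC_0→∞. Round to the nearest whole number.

Trapezoidal AUC_0→8:
  [0→0.25]: (35.66+32.98)/2 × 0.25 = 8.58
  [0.25→1.25]: (32.98+24.11)/2 × 1 = 28.545
  [1.25→3.25]: (24.11+12.89)/2 × 2 = 37.0
  [3.25→4.25]: (12.89+9.43)/2 × 1 = 11.16
  [4.25→7.25]: (9.43+3.69)/2 × 3 = 19.68
  [7.25→7.5]: (3.69+3.41)/2 × 0.25 = 0.8875
  [7.5→8]: (3.41+2.92)/2 × 0.5 = 1.5825
  Sum = 107.435 mg/L·h
Extrapolated tail: C_last / k_e = 2.92 / 0.313 = 9.329
AUC_0→∞ = 107.435 + 9.329 = 116.764 mg/L·h

AUC = 117 mg/L·h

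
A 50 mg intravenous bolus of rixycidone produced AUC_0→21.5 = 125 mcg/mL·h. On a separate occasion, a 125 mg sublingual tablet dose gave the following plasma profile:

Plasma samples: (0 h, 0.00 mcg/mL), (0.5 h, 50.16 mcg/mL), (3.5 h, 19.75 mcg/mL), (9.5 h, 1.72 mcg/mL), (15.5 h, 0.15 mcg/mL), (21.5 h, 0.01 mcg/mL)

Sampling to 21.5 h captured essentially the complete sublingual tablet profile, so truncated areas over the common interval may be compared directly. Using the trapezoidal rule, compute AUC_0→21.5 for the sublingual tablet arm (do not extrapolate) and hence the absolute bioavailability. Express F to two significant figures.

F = 0.60

Trapezoidal AUC_0→21.5 (sublingual tablet):
  [0→0.5]: (0.00+50.16)/2 × 0.5 = 12.54
  [0.5→3.5]: (50.16+19.75)/2 × 3 = 104.865
  [3.5→9.5]: (19.75+1.72)/2 × 6 = 64.41
  [9.5→15.5]: (1.72+0.15)/2 × 6 = 5.61
  [15.5→21.5]: (0.15+0.01)/2 × 6 = 0.48
  Sum = 187.905 mcg/mL·h
F = (AUC_ev/D_ev)/(AUC_iv/D_iv) = (187.905/125)/(125/50) = 1.50324/2.5 = 0.6013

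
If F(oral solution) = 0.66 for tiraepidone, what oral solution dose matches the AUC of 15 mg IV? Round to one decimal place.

For equal systemic exposure: F × D_ev = D_iv
D_ev = D_iv / F = 15 / 0.66 = 22.7273 mg

D_oral = 22.7 mg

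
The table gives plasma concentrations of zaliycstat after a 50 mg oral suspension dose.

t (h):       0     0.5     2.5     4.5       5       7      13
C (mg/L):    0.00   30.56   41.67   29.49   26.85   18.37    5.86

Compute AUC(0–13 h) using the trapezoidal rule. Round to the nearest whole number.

Trapezoidal AUC_0→13:
  [0→0.5]: (0.00+30.56)/2 × 0.5 = 7.64
  [0.5→2.5]: (30.56+41.67)/2 × 2 = 72.23
  [2.5→4.5]: (41.67+29.49)/2 × 2 = 71.16
  [4.5→5]: (29.49+26.85)/2 × 0.5 = 14.085
  [5→7]: (26.85+18.37)/2 × 2 = 45.22
  [7→13]: (18.37+5.86)/2 × 6 = 72.69
  Sum = 283.025 mg/L·h

AUC = 283 mg/L·h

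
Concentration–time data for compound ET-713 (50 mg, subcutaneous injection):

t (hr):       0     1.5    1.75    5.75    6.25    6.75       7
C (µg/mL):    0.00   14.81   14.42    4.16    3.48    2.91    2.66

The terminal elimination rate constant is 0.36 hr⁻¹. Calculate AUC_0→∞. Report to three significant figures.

AUC = 63.5 µg/mL·hr

Trapezoidal AUC_0→7:
  [0→1.5]: (0.00+14.81)/2 × 1.5 = 11.1075
  [1.5→1.75]: (14.81+14.42)/2 × 0.25 = 3.65375
  [1.75→5.75]: (14.42+4.16)/2 × 4 = 37.16
  [5.75→6.25]: (4.16+3.48)/2 × 0.5 = 1.91
  [6.25→6.75]: (3.48+2.91)/2 × 0.5 = 1.5975
  [6.75→7]: (2.91+2.66)/2 × 0.25 = 0.69625
  Sum = 56.125 µg/mL·hr
Extrapolated tail: C_last / k_e = 2.66 / 0.36 = 7.389
AUC_0→∞ = 56.125 + 7.389 = 63.514 µg/mL·hr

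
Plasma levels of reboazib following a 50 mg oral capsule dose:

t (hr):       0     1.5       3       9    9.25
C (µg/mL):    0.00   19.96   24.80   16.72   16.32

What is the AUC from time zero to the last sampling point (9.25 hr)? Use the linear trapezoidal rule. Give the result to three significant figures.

AUC = 177 µg/mL·hr

Trapezoidal AUC_0→9.25:
  [0→1.5]: (0.00+19.96)/2 × 1.5 = 14.97
  [1.5→3]: (19.96+24.80)/2 × 1.5 = 33.57
  [3→9]: (24.80+16.72)/2 × 6 = 124.56
  [9→9.25]: (16.72+16.32)/2 × 0.25 = 4.13
  Sum = 177.23 µg/mL·hr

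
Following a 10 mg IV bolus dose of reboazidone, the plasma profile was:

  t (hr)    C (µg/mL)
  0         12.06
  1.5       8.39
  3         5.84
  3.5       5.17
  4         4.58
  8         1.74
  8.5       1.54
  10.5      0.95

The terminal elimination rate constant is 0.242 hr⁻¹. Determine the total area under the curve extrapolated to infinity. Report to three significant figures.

Trapezoidal AUC_0→10.5:
  [0→1.5]: (12.06+8.39)/2 × 1.5 = 15.3375
  [1.5→3]: (8.39+5.84)/2 × 1.5 = 10.6725
  [3→3.5]: (5.84+5.17)/2 × 0.5 = 2.7525
  [3.5→4]: (5.17+4.58)/2 × 0.5 = 2.4375
  [4→8]: (4.58+1.74)/2 × 4 = 12.64
  [8→8.5]: (1.74+1.54)/2 × 0.5 = 0.82
  [8.5→10.5]: (1.54+0.95)/2 × 2 = 2.49
  Sum = 47.15 µg/mL·hr
Extrapolated tail: C_last / k_e = 0.95 / 0.242 = 3.926
AUC_0→∞ = 47.15 + 3.926 = 51.076 µg/mL·hr

AUC = 51.1 µg/mL·hr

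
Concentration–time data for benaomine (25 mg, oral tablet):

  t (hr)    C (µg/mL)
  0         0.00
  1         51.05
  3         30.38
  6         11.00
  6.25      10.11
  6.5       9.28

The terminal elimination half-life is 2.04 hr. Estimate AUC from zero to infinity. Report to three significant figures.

Trapezoidal AUC_0→6.5:
  [0→1]: (0.00+51.05)/2 × 1 = 25.525
  [1→3]: (51.05+30.38)/2 × 2 = 81.43
  [3→6]: (30.38+11.00)/2 × 3 = 62.07
  [6→6.25]: (11.00+10.11)/2 × 0.25 = 2.63875
  [6.25→6.5]: (10.11+9.28)/2 × 0.25 = 2.42375
  Sum = 174.0875 µg/mL·hr
k_e = ln2 / t½ = 0.693147 / 2.04 = 0.3398 hr^-1
Extrapolated tail: C_last / k_e = 9.28 / 0.3398 = 27.310
AUC_0→∞ = 174.0875 + 27.310 = 201.3975 µg/mL·hr

AUC = 201 µg/mL·hr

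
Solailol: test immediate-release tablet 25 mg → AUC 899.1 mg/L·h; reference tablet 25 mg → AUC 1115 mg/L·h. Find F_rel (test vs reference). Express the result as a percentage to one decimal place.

F_rel = 80.6%

F_rel = (AUC_test/D_test) / (AUC_ref/D_ref)
      = (899.1/25) / (1115/25)
      = 35.964 / 44.6 = 0.8064 = 80.64%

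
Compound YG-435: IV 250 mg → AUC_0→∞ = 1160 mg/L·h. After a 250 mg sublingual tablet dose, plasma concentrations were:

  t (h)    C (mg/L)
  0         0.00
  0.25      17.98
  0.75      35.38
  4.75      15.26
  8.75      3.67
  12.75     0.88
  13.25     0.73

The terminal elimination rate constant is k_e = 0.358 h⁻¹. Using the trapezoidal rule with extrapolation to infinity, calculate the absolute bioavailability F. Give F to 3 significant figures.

F = 0.143

Trapezoidal AUC_0→13.25 (sublingual tablet):
  [0→0.25]: (0.00+17.98)/2 × 0.25 = 2.2475
  [0.25→0.75]: (17.98+35.38)/2 × 0.5 = 13.34
  [0.75→4.75]: (35.38+15.26)/2 × 4 = 101.28
  [4.75→8.75]: (15.26+3.67)/2 × 4 = 37.86
  [8.75→12.75]: (3.67+0.88)/2 × 4 = 9.1
  [12.75→13.25]: (0.88+0.73)/2 × 0.5 = 0.4025
  Sum = 164.23 mg/L·h
Tail: C_last/k_e = 0.73/0.358 = 2.039
AUC_0→∞ (sublingual tablet) = 164.23 + 2.039 = 166.269 mg/L·h
F = (AUC_ev/D_ev)/(AUC_iv/D_iv) = (166.269/250)/(1160/250) = 0.665076/4.64 = 0.1433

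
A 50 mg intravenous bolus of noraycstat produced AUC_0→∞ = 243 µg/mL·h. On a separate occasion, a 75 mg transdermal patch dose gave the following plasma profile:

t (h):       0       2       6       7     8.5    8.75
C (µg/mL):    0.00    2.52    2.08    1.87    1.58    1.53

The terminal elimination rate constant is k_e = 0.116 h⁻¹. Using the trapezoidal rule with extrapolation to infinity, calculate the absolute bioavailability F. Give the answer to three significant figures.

F = 0.0819

Trapezoidal AUC_0→8.75 (transdermal patch):
  [0→2]: (0.00+2.52)/2 × 2 = 2.52
  [2→6]: (2.52+2.08)/2 × 4 = 9.2
  [6→7]: (2.08+1.87)/2 × 1 = 1.975
  [7→8.5]: (1.87+1.58)/2 × 1.5 = 2.5875
  [8.5→8.75]: (1.58+1.53)/2 × 0.25 = 0.38875
  Sum = 16.67125 µg/mL·h
Tail: C_last/k_e = 1.53/0.116 = 13.190
AUC_0→∞ (transdermal patch) = 16.67125 + 13.190 = 29.86125 µg/mL·h
F = (AUC_ev/D_ev)/(AUC_iv/D_iv) = (29.86125/75)/(243/50) = 0.39815/4.86 = 0.0819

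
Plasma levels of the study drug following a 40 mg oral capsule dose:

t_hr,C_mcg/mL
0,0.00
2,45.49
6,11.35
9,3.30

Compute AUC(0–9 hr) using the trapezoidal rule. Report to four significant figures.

AUC = 181.1 mcg/mL·hr

Trapezoidal AUC_0→9:
  [0→2]: (0.00+45.49)/2 × 2 = 45.49
  [2→6]: (45.49+11.35)/2 × 4 = 113.68
  [6→9]: (11.35+3.30)/2 × 3 = 21.975
  Sum = 181.145 mcg/mL·hr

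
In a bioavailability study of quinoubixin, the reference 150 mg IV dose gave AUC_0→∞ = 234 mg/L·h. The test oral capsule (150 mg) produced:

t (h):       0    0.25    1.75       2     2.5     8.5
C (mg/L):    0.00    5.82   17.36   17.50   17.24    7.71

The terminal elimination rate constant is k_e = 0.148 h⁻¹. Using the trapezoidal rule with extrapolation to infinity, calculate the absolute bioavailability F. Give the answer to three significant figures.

F = 0.676

Trapezoidal AUC_0→8.5 (oral capsule):
  [0→0.25]: (0.00+5.82)/2 × 0.25 = 0.7275
  [0.25→1.75]: (5.82+17.36)/2 × 1.5 = 17.385
  [1.75→2]: (17.36+17.50)/2 × 0.25 = 4.3575
  [2→2.5]: (17.50+17.24)/2 × 0.5 = 8.685
  [2.5→8.5]: (17.24+7.71)/2 × 6 = 74.85
  Sum = 106.005 mg/L·h
Tail: C_last/k_e = 7.71/0.148 = 52.095
AUC_0→∞ (oral capsule) = 106.005 + 52.095 = 158.1 mg/L·h
F = (AUC_ev/D_ev)/(AUC_iv/D_iv) = (158.1/150)/(234/150) = 1.054/1.56 = 0.6756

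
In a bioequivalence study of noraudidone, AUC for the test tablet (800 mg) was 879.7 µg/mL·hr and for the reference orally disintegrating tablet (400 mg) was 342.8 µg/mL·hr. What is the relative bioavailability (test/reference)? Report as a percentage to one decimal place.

F_rel = 128.3%

F_rel = (AUC_test/D_test) / (AUC_ref/D_ref)
      = (879.7/800) / (342.8/400)
      = 1.099625 / 0.857 = 1.2831 = 128.31%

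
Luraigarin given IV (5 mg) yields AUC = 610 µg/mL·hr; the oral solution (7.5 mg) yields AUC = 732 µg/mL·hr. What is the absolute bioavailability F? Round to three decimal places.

F = (AUC_ev / D_ev) / (AUC_iv / D_iv)
  = (732/7.5) / (610/5)
  = 97.6 / 122 = 0.8000

F = 0.800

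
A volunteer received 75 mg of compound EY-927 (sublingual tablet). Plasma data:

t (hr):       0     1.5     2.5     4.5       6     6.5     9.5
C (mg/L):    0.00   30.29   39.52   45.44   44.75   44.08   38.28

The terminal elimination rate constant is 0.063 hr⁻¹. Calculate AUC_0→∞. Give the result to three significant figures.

Trapezoidal AUC_0→9.5:
  [0→1.5]: (0.00+30.29)/2 × 1.5 = 22.7175
  [1.5→2.5]: (30.29+39.52)/2 × 1 = 34.905
  [2.5→4.5]: (39.52+45.44)/2 × 2 = 84.96
  [4.5→6]: (45.44+44.75)/2 × 1.5 = 67.6425
  [6→6.5]: (44.75+44.08)/2 × 0.5 = 22.2075
  [6.5→9.5]: (44.08+38.28)/2 × 3 = 123.54
  Sum = 355.9725 mg/L·hr
Extrapolated tail: C_last / k_e = 38.28 / 0.063 = 607.619
AUC_0→∞ = 355.9725 + 607.619 = 963.5915 mg/L·hr

AUC = 964 mg/L·hr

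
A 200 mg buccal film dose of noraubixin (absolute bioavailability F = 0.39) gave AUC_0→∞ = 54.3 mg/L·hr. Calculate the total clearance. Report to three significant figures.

CL = 1.44 L/hr

CL = F × Dose / AUC_0→∞
   = 0.39 × 200 / 54.3 = 1.43646 L/hr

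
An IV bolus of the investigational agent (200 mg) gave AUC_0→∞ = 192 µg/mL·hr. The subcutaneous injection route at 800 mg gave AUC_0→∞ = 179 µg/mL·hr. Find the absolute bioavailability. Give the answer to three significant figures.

F = 0.233

F = (AUC_ev / D_ev) / (AUC_iv / D_iv)
  = (179/800) / (192/200)
  = 0.22375 / 0.96 = 0.2331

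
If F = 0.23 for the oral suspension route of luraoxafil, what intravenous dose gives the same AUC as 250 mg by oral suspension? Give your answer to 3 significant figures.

Systemic exposure from an extravascular dose = F × D_ev, so the equivalent IV dose is F × D_ev.
D_iv = F × D_ev = 0.23 × 250 = 57.5 mg

D_iv = 57.5 mg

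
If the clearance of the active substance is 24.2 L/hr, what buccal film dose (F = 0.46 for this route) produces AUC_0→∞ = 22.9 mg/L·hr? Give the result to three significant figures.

Dose = 1200 mg

Dose = CL × AUC_0→∞ / F
     = 24.2 × 22.9 / 0.46 = 1204.74 mg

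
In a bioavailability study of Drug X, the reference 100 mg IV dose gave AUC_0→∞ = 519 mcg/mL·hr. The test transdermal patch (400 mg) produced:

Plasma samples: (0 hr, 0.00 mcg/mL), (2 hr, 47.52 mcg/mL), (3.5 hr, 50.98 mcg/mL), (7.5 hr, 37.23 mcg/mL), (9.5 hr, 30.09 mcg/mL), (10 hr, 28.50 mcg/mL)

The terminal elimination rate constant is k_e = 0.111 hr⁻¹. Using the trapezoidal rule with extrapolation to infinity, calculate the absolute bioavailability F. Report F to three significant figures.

Trapezoidal AUC_0→10 (transdermal patch):
  [0→2]: (0.00+47.52)/2 × 2 = 47.52
  [2→3.5]: (47.52+50.98)/2 × 1.5 = 73.875
  [3.5→7.5]: (50.98+37.23)/2 × 4 = 176.42
  [7.5→9.5]: (37.23+30.09)/2 × 2 = 67.32
  [9.5→10]: (30.09+28.50)/2 × 0.5 = 14.6475
  Sum = 379.7825 mcg/mL·hr
Tail: C_last/k_e = 28.50/0.111 = 256.757
AUC_0→∞ (transdermal patch) = 379.7825 + 256.757 = 636.5395 mcg/mL·hr
F = (AUC_ev/D_ev)/(AUC_iv/D_iv) = (636.5395/400)/(519/100) = 1.59135/5.19 = 0.3066

F = 0.307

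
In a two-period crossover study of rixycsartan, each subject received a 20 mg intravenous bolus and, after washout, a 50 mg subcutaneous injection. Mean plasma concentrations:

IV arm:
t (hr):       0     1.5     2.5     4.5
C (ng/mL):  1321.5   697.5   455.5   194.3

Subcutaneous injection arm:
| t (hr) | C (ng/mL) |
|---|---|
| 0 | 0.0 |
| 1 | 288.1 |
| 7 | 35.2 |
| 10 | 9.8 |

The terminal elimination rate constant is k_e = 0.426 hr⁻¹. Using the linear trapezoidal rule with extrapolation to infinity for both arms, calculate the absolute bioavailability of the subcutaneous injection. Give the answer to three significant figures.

Trapezoidal AUC_0→4.5 (IV):
  [0→1.5]: (1321.5+697.5)/2 × 1.5 = 1514.25
  [1.5→2.5]: (697.5+455.5)/2 × 1 = 576.5
  [2.5→4.5]: (455.5+194.3)/2 × 2 = 649.8
  Sum = 2740.55 ng/mL·hr
IV tail: 194.3/0.426 = 456.103; AUC_iv,0→∞ = 2740.55 + 456.103 = 3196.653 ng/mL·hr
Trapezoidal AUC_0→10 (subcutaneous injection):
  [0→1]: (0.0+288.1)/2 × 1 = 144.05
  [1→7]: (288.1+35.2)/2 × 6 = 969.9
  [7→10]: (35.2+9.8)/2 × 3 = 67.5
  Sum = 1181.45 ng/mL·hr
subcutaneous injection tail: 9.8/0.426 = 23.005; AUC_ev,0→∞ = 1181.45 + 23.005 = 1204.455 ng/mL·hr
F = (AUC_ev/D_ev)/(AUC_iv/D_iv) = (1204.455/50)/(3196.653/20) = 24.0891/159.83265 = 0.1507

F = 0.151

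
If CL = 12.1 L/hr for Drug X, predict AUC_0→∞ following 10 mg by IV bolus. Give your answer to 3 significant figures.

AUC_0→∞ = Dose_iv / CL
        = 10 / 12.1 = 0.826446 mg/L·hr

AUC = 0.826 mg/L·hr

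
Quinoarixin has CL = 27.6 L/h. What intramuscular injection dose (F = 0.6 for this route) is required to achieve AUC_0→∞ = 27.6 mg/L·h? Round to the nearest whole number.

Dose = 1270 mg

Dose = CL × AUC_0→∞ / F
     = 27.6 × 27.6 / 0.6 = 1269.6 mg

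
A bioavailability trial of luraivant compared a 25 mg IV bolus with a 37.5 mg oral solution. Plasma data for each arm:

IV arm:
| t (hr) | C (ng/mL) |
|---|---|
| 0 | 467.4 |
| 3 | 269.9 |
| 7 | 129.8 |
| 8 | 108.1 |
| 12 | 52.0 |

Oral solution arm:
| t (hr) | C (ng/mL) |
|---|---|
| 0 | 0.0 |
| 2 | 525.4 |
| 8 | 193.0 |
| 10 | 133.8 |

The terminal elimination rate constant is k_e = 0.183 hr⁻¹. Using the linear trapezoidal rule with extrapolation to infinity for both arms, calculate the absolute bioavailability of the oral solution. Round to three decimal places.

Trapezoidal AUC_0→12 (IV):
  [0→3]: (467.4+269.9)/2 × 3 = 1105.95
  [3→7]: (269.9+129.8)/2 × 4 = 799.4
  [7→8]: (129.8+108.1)/2 × 1 = 118.95
  [8→12]: (108.1+52.0)/2 × 4 = 320.2
  Sum = 2344.5 ng/mL·hr
IV tail: 52.0/0.183 = 284.153; AUC_iv,0→∞ = 2344.5 + 284.153 = 2628.653 ng/mL·hr
Trapezoidal AUC_0→10 (oral solution):
  [0→2]: (0.0+525.4)/2 × 2 = 525.4
  [2→8]: (525.4+193.0)/2 × 6 = 2155.2
  [8→10]: (193.0+133.8)/2 × 2 = 326.8
  Sum = 3007.4 ng/mL·hr
oral solution tail: 133.8/0.183 = 731.148; AUC_ev,0→∞ = 3007.4 + 731.148 = 3738.548 ng/mL·hr
F = (AUC_ev/D_ev)/(AUC_iv/D_iv) = (3738.548/37.5)/(2628.653/25) = 99.6946/105.14612 = 0.9482

F = 0.948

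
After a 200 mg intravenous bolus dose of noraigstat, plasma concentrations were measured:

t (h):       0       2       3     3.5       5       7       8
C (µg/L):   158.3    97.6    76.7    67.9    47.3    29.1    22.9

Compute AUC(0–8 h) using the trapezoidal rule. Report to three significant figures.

Trapezoidal AUC_0→8:
  [0→2]: (158.3+97.6)/2 × 2 = 255.9
  [2→3]: (97.6+76.7)/2 × 1 = 87.15
  [3→3.5]: (76.7+67.9)/2 × 0.5 = 36.15
  [3.5→5]: (67.9+47.3)/2 × 1.5 = 86.4
  [5→7]: (47.3+29.1)/2 × 2 = 76.4
  [7→8]: (29.1+22.9)/2 × 1 = 26.0
  Sum = 568.0 µg/L·h

AUC = 568 µg/L·h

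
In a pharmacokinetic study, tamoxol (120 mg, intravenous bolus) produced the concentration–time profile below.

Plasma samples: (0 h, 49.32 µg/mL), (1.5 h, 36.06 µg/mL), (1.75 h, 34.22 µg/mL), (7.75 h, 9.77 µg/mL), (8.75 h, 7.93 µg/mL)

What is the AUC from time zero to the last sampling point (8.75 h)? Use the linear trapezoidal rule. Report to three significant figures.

AUC = 214 µg/mL·h

Trapezoidal AUC_0→8.75:
  [0→1.5]: (49.32+36.06)/2 × 1.5 = 64.035
  [1.5→1.75]: (36.06+34.22)/2 × 0.25 = 8.785
  [1.75→7.75]: (34.22+9.77)/2 × 6 = 131.97
  [7.75→8.75]: (9.77+7.93)/2 × 1 = 8.85
  Sum = 213.64 µg/mL·h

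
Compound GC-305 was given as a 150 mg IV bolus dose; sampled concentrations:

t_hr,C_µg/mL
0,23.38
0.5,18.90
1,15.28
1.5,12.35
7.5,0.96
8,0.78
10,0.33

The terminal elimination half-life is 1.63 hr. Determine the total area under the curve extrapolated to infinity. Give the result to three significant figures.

AUC = 68.3 µg/mL·hr

Trapezoidal AUC_0→10:
  [0→0.5]: (23.38+18.90)/2 × 0.5 = 10.57
  [0.5→1]: (18.90+15.28)/2 × 0.5 = 8.545
  [1→1.5]: (15.28+12.35)/2 × 0.5 = 6.9075
  [1.5→7.5]: (12.35+0.96)/2 × 6 = 39.93
  [7.5→8]: (0.96+0.78)/2 × 0.5 = 0.435
  [8→10]: (0.78+0.33)/2 × 2 = 1.11
  Sum = 67.4975 µg/mL·hr
k_e = ln2 / t½ = 0.693147 / 1.63 = 0.4252 hr^-1
Extrapolated tail: C_last / k_e = 0.33 / 0.4252 = 0.776
AUC_0→∞ = 67.4975 + 0.776 = 68.2735 µg/mL·hr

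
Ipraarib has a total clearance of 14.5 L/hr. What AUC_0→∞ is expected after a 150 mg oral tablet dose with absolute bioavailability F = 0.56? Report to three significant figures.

AUC = 5.79 mg/L·hr

AUC_0→∞ = F × Dose / CL
        = 0.56 × 150 / 14.5 = 5.7931 mg/L·hr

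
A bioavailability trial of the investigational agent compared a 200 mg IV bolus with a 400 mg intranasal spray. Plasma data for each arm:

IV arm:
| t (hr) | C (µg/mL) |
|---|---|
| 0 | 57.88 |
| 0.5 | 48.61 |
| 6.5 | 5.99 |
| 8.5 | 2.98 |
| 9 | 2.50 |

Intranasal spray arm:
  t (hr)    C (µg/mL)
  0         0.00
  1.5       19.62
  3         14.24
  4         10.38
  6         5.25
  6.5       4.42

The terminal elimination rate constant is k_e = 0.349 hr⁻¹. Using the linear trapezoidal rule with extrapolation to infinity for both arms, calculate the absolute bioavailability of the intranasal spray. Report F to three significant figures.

F = 0.200

Trapezoidal AUC_0→9 (IV):
  [0→0.5]: (57.88+48.61)/2 × 0.5 = 26.6225
  [0.5→6.5]: (48.61+5.99)/2 × 6 = 163.8
  [6.5→8.5]: (5.99+2.98)/2 × 2 = 8.97
  [8.5→9]: (2.98+2.50)/2 × 0.5 = 1.37
  Sum = 200.7625 µg/mL·hr
IV tail: 2.50/0.349 = 7.163; AUC_iv,0→∞ = 200.7625 + 7.163 = 207.9255 µg/mL·hr
Trapezoidal AUC_0→6.5 (intranasal spray):
  [0→1.5]: (0.00+19.62)/2 × 1.5 = 14.715
  [1.5→3]: (19.62+14.24)/2 × 1.5 = 25.395
  [3→4]: (14.24+10.38)/2 × 1 = 12.31
  [4→6]: (10.38+5.25)/2 × 2 = 15.63
  [6→6.5]: (5.25+4.42)/2 × 0.5 = 2.4175
  Sum = 70.4675 µg/mL·hr
intranasal spray tail: 4.42/0.349 = 12.665; AUC_ev,0→∞ = 70.4675 + 12.665 = 83.1325 µg/mL·hr
F = (AUC_ev/D_ev)/(AUC_iv/D_iv) = (83.1325/400)/(207.9255/200) = 0.20783125/1.0396275 = 0.1999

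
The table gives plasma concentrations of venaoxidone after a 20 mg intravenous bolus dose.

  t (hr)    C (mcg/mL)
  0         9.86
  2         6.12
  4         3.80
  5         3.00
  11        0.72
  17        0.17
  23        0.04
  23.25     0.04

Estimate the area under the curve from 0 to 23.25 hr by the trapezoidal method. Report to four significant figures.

AUC = 43.77 mcg/mL·hr

Trapezoidal AUC_0→23.25:
  [0→2]: (9.86+6.12)/2 × 2 = 15.98
  [2→4]: (6.12+3.80)/2 × 2 = 9.92
  [4→5]: (3.80+3.00)/2 × 1 = 3.4
  [5→11]: (3.00+0.72)/2 × 6 = 11.16
  [11→17]: (0.72+0.17)/2 × 6 = 2.67
  [17→23]: (0.17+0.04)/2 × 6 = 0.63
  [23→23.25]: (0.04+0.04)/2 × 0.25 = 0.01
  Sum = 43.77 mcg/mL·hr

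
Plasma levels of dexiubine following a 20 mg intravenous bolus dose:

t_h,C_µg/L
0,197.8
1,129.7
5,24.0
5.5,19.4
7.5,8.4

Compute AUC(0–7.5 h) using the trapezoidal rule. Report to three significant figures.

Trapezoidal AUC_0→7.5:
  [0→1]: (197.8+129.7)/2 × 1 = 163.75
  [1→5]: (129.7+24.0)/2 × 4 = 307.4
  [5→5.5]: (24.0+19.4)/2 × 0.5 = 10.85
  [5.5→7.5]: (19.4+8.4)/2 × 2 = 27.8
  Sum = 509.8 µg/L·h

AUC = 510 µg/L·h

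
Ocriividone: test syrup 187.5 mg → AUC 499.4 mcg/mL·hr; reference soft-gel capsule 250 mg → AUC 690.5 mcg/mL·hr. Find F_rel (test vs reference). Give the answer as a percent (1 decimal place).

F_rel = (AUC_test/D_test) / (AUC_ref/D_ref)
      = (499.4/187.5) / (690.5/250)
      = 2.66347 / 2.762 = 0.9643 = 96.43%

F_rel = 96.4%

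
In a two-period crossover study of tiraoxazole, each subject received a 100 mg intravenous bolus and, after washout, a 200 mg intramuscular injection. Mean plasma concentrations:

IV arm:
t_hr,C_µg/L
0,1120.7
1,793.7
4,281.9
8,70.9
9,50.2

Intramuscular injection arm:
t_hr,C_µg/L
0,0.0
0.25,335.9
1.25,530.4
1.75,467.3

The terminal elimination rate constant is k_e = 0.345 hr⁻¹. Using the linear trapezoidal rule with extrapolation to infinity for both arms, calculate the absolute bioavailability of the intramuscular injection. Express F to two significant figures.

F = 0.30

Trapezoidal AUC_0→9 (IV):
  [0→1]: (1120.7+793.7)/2 × 1 = 957.2
  [1→4]: (793.7+281.9)/2 × 3 = 1613.4
  [4→8]: (281.9+70.9)/2 × 4 = 705.6
  [8→9]: (70.9+50.2)/2 × 1 = 60.55
  Sum = 3336.75 µg/L·hr
IV tail: 50.2/0.345 = 145.507; AUC_iv,0→∞ = 3336.75 + 145.507 = 3482.257 µg/L·hr
Trapezoidal AUC_0→1.75 (intramuscular injection):
  [0→0.25]: (0.0+335.9)/2 × 0.25 = 41.9875
  [0.25→1.25]: (335.9+530.4)/2 × 1 = 433.15
  [1.25→1.75]: (530.4+467.3)/2 × 0.5 = 249.425
  Sum = 724.5625 µg/L·hr
intramuscular injection tail: 467.3/0.345 = 1354.493; AUC_ev,0→∞ = 724.5625 + 1354.493 = 2079.0555 µg/L·hr
F = (AUC_ev/D_ev)/(AUC_iv/D_iv) = (2079.0555/200)/(3482.257/100) = 10.3953/34.82257 = 0.2985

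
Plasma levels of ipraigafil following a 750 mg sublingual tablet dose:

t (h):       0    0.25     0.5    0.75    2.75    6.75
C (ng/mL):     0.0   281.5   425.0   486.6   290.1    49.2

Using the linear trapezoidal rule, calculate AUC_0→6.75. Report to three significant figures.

Trapezoidal AUC_0→6.75:
  [0→0.25]: (0.0+281.5)/2 × 0.25 = 35.1875
  [0.25→0.5]: (281.5+425.0)/2 × 0.25 = 88.3125
  [0.5→0.75]: (425.0+486.6)/2 × 0.25 = 113.95
  [0.75→2.75]: (486.6+290.1)/2 × 2 = 776.7
  [2.75→6.75]: (290.1+49.2)/2 × 4 = 678.6
  Sum = 1692.75 ng/mL·h

AUC = 1690 ng/mL·h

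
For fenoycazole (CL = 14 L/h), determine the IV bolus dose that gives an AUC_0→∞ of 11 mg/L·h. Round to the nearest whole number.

Dose = 154 mg

Dose_iv = CL × AUC_0→∞
     = 14 × 11 = 154 mg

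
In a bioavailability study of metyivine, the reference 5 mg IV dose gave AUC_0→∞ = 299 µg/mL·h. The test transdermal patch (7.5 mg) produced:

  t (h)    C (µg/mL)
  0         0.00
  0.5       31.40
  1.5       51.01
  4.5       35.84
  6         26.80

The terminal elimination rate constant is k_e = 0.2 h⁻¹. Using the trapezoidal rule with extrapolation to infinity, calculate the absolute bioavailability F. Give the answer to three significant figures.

Trapezoidal AUC_0→6 (transdermal patch):
  [0→0.5]: (0.00+31.40)/2 × 0.5 = 7.85
  [0.5→1.5]: (31.40+51.01)/2 × 1 = 41.205
  [1.5→4.5]: (51.01+35.84)/2 × 3 = 130.275
  [4.5→6]: (35.84+26.80)/2 × 1.5 = 46.98
  Sum = 226.31 µg/mL·h
Tail: C_last/k_e = 26.80/0.2 = 134.000
AUC_0→∞ (transdermal patch) = 226.31 + 134.000 = 360.31 µg/mL·h
F = (AUC_ev/D_ev)/(AUC_iv/D_iv) = (360.31/7.5)/(299/5) = 48.0413/59.8 = 0.8034

F = 0.803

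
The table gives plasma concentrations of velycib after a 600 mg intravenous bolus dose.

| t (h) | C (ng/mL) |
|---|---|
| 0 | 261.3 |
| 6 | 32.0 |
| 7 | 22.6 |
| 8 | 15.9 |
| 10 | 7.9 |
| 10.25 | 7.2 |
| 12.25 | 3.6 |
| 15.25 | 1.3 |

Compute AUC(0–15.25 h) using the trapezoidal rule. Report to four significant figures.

Trapezoidal AUC_0→15.25:
  [0→6]: (261.3+32.0)/2 × 6 = 879.9
  [6→7]: (32.0+22.6)/2 × 1 = 27.3
  [7→8]: (22.6+15.9)/2 × 1 = 19.25
  [8→10]: (15.9+7.9)/2 × 2 = 23.8
  [10→10.25]: (7.9+7.2)/2 × 0.25 = 1.8875
  [10.25→12.25]: (7.2+3.6)/2 × 2 = 10.8
  [12.25→15.25]: (3.6+1.3)/2 × 3 = 7.35
  Sum = 970.2875 ng/mL·h

AUC = 970.3 ng/mL·h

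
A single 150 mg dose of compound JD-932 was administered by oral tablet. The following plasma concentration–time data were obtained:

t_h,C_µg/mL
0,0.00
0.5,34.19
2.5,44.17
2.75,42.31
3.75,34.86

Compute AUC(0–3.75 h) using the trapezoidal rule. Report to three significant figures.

AUC = 136 µg/mL·h

Trapezoidal AUC_0→3.75:
  [0→0.5]: (0.00+34.19)/2 × 0.5 = 8.5475
  [0.5→2.5]: (34.19+44.17)/2 × 2 = 78.36
  [2.5→2.75]: (44.17+42.31)/2 × 0.25 = 10.81
  [2.75→3.75]: (42.31+34.86)/2 × 1 = 38.585
  Sum = 136.3025 µg/mL·h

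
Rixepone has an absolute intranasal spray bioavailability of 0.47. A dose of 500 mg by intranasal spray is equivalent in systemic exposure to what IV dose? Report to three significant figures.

Systemic exposure from an extravascular dose = F × D_ev, so the equivalent IV dose is F × D_ev.
D_iv = F × D_ev = 0.47 × 500 = 235 mg

D_iv = 235 mg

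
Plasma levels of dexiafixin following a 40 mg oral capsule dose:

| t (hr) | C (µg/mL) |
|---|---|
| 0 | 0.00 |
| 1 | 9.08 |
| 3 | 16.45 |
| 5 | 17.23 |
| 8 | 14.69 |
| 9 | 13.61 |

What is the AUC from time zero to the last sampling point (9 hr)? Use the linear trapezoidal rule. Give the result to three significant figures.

Trapezoidal AUC_0→9:
  [0→1]: (0.00+9.08)/2 × 1 = 4.54
  [1→3]: (9.08+16.45)/2 × 2 = 25.53
  [3→5]: (16.45+17.23)/2 × 2 = 33.68
  [5→8]: (17.23+14.69)/2 × 3 = 47.88
  [8→9]: (14.69+13.61)/2 × 1 = 14.15
  Sum = 125.78 µg/mL·hr

AUC = 126 µg/mL·hr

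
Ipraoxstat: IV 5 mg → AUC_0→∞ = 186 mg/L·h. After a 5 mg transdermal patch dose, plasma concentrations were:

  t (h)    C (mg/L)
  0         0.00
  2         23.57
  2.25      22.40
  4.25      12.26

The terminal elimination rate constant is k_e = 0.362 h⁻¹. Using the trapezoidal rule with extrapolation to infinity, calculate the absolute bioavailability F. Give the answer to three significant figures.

Trapezoidal AUC_0→4.25 (transdermal patch):
  [0→2]: (0.00+23.57)/2 × 2 = 23.57
  [2→2.25]: (23.57+22.40)/2 × 0.25 = 5.74625
  [2.25→4.25]: (22.40+12.26)/2 × 2 = 34.66
  Sum = 63.97625 mg/L·h
Tail: C_last/k_e = 12.26/0.362 = 33.867
AUC_0→∞ (transdermal patch) = 63.97625 + 33.867 = 97.84325 mg/L·h
F = (AUC_ev/D_ev)/(AUC_iv/D_iv) = (97.84325/5)/(186/5) = 19.56865/37.2 = 0.5260

F = 0.526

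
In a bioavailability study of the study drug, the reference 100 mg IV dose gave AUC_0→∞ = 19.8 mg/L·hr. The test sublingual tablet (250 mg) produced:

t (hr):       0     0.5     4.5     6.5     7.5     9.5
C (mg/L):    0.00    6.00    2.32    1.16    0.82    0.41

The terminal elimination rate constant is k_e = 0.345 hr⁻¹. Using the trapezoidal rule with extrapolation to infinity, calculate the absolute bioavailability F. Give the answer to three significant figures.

F = 0.506

Trapezoidal AUC_0→9.5 (sublingual tablet):
  [0→0.5]: (0.00+6.00)/2 × 0.5 = 1.5
  [0.5→4.5]: (6.00+2.32)/2 × 4 = 16.64
  [4.5→6.5]: (2.32+1.16)/2 × 2 = 3.48
  [6.5→7.5]: (1.16+0.82)/2 × 1 = 0.99
  [7.5→9.5]: (0.82+0.41)/2 × 2 = 1.23
  Sum = 23.84 mg/L·hr
Tail: C_last/k_e = 0.41/0.345 = 1.188
AUC_0→∞ (sublingual tablet) = 23.84 + 1.188 = 25.028 mg/L·hr
F = (AUC_ev/D_ev)/(AUC_iv/D_iv) = (25.028/250)/(19.8/100) = 0.100112/0.198 = 0.5056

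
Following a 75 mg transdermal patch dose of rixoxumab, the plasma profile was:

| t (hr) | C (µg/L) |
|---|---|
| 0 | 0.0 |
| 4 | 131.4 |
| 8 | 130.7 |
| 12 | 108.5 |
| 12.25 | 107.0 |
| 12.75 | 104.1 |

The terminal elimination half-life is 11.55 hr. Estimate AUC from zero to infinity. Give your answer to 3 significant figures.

Trapezoidal AUC_0→12.75:
  [0→4]: (0.0+131.4)/2 × 4 = 262.8
  [4→8]: (131.4+130.7)/2 × 4 = 524.2
  [8→12]: (130.7+108.5)/2 × 4 = 478.4
  [12→12.25]: (108.5+107.0)/2 × 0.25 = 26.9375
  [12.25→12.75]: (107.0+104.1)/2 × 0.5 = 52.775
  Sum = 1345.1125 µg/L·hr
k_e = ln2 / t½ = 0.693147 / 11.55 = 0.0600 hr^-1
Extrapolated tail: C_last / k_e = 104.1 / 0.06 = 1735.000
AUC_0→∞ = 1345.1125 + 1735.000 = 3080.1125 µg/L·hr

AUC = 3080 µg/L·hr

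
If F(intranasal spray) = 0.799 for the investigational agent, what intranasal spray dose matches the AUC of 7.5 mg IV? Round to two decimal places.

D_intranasal = 9.39 mg

For equal systemic exposure: F × D_ev = D_iv
D_ev = D_iv / F = 7.5 / 0.799 = 9.38673 mg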